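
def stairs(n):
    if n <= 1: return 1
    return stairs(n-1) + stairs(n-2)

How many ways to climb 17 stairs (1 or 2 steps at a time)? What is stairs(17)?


Building up from base cases:
stairs(0) = 1
stairs(1) = 1
stairs(2) = stairs(1) + stairs(0) = 1 + 1 = 2
stairs(3) = stairs(2) + stairs(1) = 2 + 1 = 3
stairs(4) = stairs(3) + stairs(2) = 3 + 2 = 5
stairs(5) = stairs(4) + stairs(3) = 5 + 3 = 8
stairs(6) = stairs(5) + stairs(4) = 8 + 5 = 13
stairs(7) = stairs(6) + stairs(5) = 13 + 8 = 21
stairs(8) = stairs(7) + stairs(6) = 21 + 13 = 34
stairs(9) = stairs(8) + stairs(7) = 34 + 21 = 55
stairs(10) = stairs(9) + stairs(8) = 55 + 34 = 89
stairs(11) = stairs(10) + stairs(9) = 89 + 55 = 144
stairs(12) = stairs(11) + stairs(10) = 144 + 89 = 233
stairs(13) = stairs(12) + stairs(11) = 233 + 144 = 377
stairs(14) = stairs(13) + stairs(12) = 377 + 233 = 610
stairs(15) = stairs(14) + stairs(13) = 610 + 377 = 987
stairs(16) = stairs(15) + stairs(14) = 987 + 610 = 1597
stairs(17) = stairs(16) + stairs(15) = 1597 + 987 = 2584

2584


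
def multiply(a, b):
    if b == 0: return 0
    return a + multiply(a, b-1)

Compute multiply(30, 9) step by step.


multiply(30, 9) = 30 + multiply(30, 8)
multiply(30, 8) = 30 + multiply(30, 7)
multiply(30, 7) = 30 + multiply(30, 6)
multiply(30, 6) = 30 + multiply(30, 5)
multiply(30, 5) = 30 + multiply(30, 4)
multiply(30, 4) = 30 + multiply(30, 3)
multiply(30, 3) = 30 + multiply(30, 2)
multiply(30, 2) = 30 + multiply(30, 1)
multiply(30, 1) = 30 + multiply(30, 0)
multiply(30, 0) = 0  (base case)
Total: 30 + 30 + 30 + 30 + 30 + 30 + 30 + 30 + 30 + 0 = 270

270


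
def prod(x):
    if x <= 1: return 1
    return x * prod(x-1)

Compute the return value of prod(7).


prod(7)
= 7 * prod(6)
= 7 * 6 * prod(5)
= 7 * 6 * 5 * prod(4)
= 7 * 6 * 5 * 4 * prod(3)
= 7 * 6 * 5 * 4 * 3 * prod(2)
= 7 * 6 * 5 * 4 * 3 * 2 * prod(1)
= 7 * 6 * 5 * 4 * 3 * 2 * 1
= 5040

5040


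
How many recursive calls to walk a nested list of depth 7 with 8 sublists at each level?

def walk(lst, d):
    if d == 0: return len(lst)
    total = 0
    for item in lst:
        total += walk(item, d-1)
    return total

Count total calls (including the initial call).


At depth 0 (root): 1 call
At depth 1: each of 1 parents calls walk on 8 children = 8 calls
At depth 2: each of 8 parents calls walk on 8 children = 64 calls
At depth 3: each of 64 parents calls walk on 8 children = 512 calls
At depth 4: each of 512 parents calls walk on 8 children = 4096 calls
At depth 5: each of 4096 parents calls walk on 8 children = 32768 calls
At depth 6: each of 32768 parents calls walk on 8 children = 262144 calls
At depth 7: each of 262144 parents calls walk on 8 children = 2097152 calls
Total: 1 + 8 + 64 + 512 + 4096 + 32768 + 262144 + 2097152 = 2396745

2396745


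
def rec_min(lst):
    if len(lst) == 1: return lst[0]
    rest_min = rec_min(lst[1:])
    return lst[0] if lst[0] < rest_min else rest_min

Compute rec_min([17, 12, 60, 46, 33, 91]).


rec_min([17, 12, 60, 46, 33, 91]): compare 17 with rec_min([12, 60, 46, 33, 91])
rec_min([12, 60, 46, 33, 91]): compare 12 with rec_min([60, 46, 33, 91])
rec_min([60, 46, 33, 91]): compare 60 with rec_min([46, 33, 91])
rec_min([46, 33, 91]): compare 46 with rec_min([33, 91])
rec_min([33, 91]): compare 33 with rec_min([91])
rec_min([91]) = 91  (base case)
Compare 33 with 91 -> 33
Compare 46 with 33 -> 33
Compare 60 with 33 -> 33
Compare 12 with 33 -> 12
Compare 17 with 12 -> 12

12


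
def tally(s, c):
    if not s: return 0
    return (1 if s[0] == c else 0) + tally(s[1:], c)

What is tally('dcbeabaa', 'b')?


s[0]='d' != 'b' -> 0
s[0]='c' != 'b' -> 0
s[0]='b' == 'b' -> 1
s[0]='e' != 'b' -> 0
s[0]='a' != 'b' -> 0
s[0]='b' == 'b' -> 1
s[0]='a' != 'b' -> 0
s[0]='a' != 'b' -> 0
Sum: 0 + 0 + 1 + 0 + 0 + 1 + 0 + 0 = 2

2


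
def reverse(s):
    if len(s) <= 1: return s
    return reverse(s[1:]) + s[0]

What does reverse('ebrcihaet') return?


reverse('ebrcihaet') = reverse('brcihaet') + 'e'
reverse('brcihaet') = reverse('rcihaet') + 'b'
reverse('rcihaet') = reverse('cihaet') + 'r'
reverse('cihaet') = reverse('ihaet') + 'c'
reverse('ihaet') = reverse('haet') + 'i'
reverse('haet') = reverse('aet') + 'h'
reverse('aet') = reverse('et') + 'a'
reverse('et') = reverse('t') + 'e'
reverse('t') = 't'  (base case)
Concatenating: 't' + 'e' + 'a' + 'h' + 'i' + 'c' + 'r' + 'b' + 'e' = 'teahicrbe'

teahicrbe


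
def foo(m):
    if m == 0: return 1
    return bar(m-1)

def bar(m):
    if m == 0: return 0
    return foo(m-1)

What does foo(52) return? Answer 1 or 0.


foo(52) = bar(51)
bar(51) = foo(50)
foo(50) = bar(49)
bar(49) = foo(48)
foo(48) = bar(47)
bar(47) = foo(46)
foo(46) = bar(45)
bar(45) = foo(44)
foo(44) = bar(43)
bar(43) = foo(42)
foo(42) = bar(41)
bar(41) = foo(40)
foo(40) = bar(39)
bar(39) = foo(38)
foo(38) = bar(37)
bar(37) = foo(36)
foo(36) = bar(35)
bar(35) = foo(34)
foo(34) = bar(33)
bar(33) = foo(32)
foo(32) = bar(31)
bar(31) = foo(30)
foo(30) = bar(29)
bar(29) = foo(28)
foo(28) = bar(27)
bar(27) = foo(26)
foo(26) = bar(25)
bar(25) = foo(24)
foo(24) = bar(23)
bar(23) = foo(22)
foo(22) = bar(21)
bar(21) = foo(20)
foo(20) = bar(19)
bar(19) = foo(18)
foo(18) = bar(17)
bar(17) = foo(16)
foo(16) = bar(15)
bar(15) = foo(14)
foo(14) = bar(13)
bar(13) = foo(12)
foo(12) = bar(11)
bar(11) = foo(10)
foo(10) = bar(9)
bar(9) = foo(8)
foo(8) = bar(7)
bar(7) = foo(6)
foo(6) = bar(5)
bar(5) = foo(4)
foo(4) = bar(3)
bar(3) = foo(2)
foo(2) = bar(1)
bar(1) = foo(0)
foo(0) = 1  (base case)
Result: 1

1


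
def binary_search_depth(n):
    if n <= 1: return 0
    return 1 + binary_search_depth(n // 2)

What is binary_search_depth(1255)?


1255 / 2 = 627
627 / 2 = 313
313 / 2 = 156
156 / 2 = 78
78 / 2 = 39
39 / 2 = 19
19 / 2 = 9
9 / 2 = 4
4 / 2 = 2
2 / 2 = 1
Reached 1 after 10 halvings

10


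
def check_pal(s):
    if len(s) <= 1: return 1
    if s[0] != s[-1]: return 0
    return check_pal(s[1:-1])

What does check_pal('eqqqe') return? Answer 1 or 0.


check_pal('eqqqe'): s[0]='e' == s[-1]='e' -> check check_pal('qqq')
check_pal('qqq'): s[0]='q' == s[-1]='q' -> check check_pal('q')
check_pal('q'): len <= 1 -> return 1  (base case)
Result: 1 (palindrome)

1


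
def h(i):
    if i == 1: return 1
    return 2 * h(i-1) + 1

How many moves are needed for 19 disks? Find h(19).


h(19) = 2 * h(18) + 1
h(18) = 2 * h(17) + 1
h(17) = 2 * h(16) + 1
h(16) = 2 * h(15) + 1
h(15) = 2 * h(14) + 1
h(14) = 2 * h(13) + 1
h(13) = 2 * h(12) + 1
h(12) = 2 * h(11) + 1
h(11) = 2 * h(10) + 1
h(10) = 2 * h(9) + 1
h(9) = 2 * h(8) + 1
h(8) = 2 * h(7) + 1
h(7) = 2 * h(6) + 1
h(6) = 2 * h(5) + 1
h(5) = 2 * h(4) + 1
h(4) = 2 * h(3) + 1
h(3) = 2 * h(2) + 1
h(2) = 2 * h(1) + 1
h(1) = 1  (base case)
h(2) = 2 * 1 + 1 = 3
h(3) = 2 * 3 + 1 = 7
h(4) = 2 * 7 + 1 = 15
h(5) = 2 * 15 + 1 = 31
h(6) = 2 * 31 + 1 = 63
h(7) = 2 * 63 + 1 = 127
h(8) = 2 * 127 + 1 = 255
h(9) = 2 * 255 + 1 = 511
h(10) = 2 * 511 + 1 = 1023
h(11) = 2 * 1023 + 1 = 2047
h(12) = 2 * 2047 + 1 = 4095
h(13) = 2 * 4095 + 1 = 8191
h(14) = 2 * 8191 + 1 = 16383
h(15) = 2 * 16383 + 1 = 32767
h(16) = 2 * 32767 + 1 = 65535
h(17) = 2 * 65535 + 1 = 131071
h(18) = 2 * 131071 + 1 = 262143
h(19) = 2 * 262143 + 1 = 524287

524287


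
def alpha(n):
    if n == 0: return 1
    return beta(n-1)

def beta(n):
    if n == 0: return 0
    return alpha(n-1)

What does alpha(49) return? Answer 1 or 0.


alpha(49) = beta(48)
beta(48) = alpha(47)
alpha(47) = beta(46)
beta(46) = alpha(45)
alpha(45) = beta(44)
beta(44) = alpha(43)
alpha(43) = beta(42)
beta(42) = alpha(41)
alpha(41) = beta(40)
beta(40) = alpha(39)
alpha(39) = beta(38)
beta(38) = alpha(37)
alpha(37) = beta(36)
beta(36) = alpha(35)
alpha(35) = beta(34)
beta(34) = alpha(33)
alpha(33) = beta(32)
beta(32) = alpha(31)
alpha(31) = beta(30)
beta(30) = alpha(29)
alpha(29) = beta(28)
beta(28) = alpha(27)
alpha(27) = beta(26)
beta(26) = alpha(25)
alpha(25) = beta(24)
beta(24) = alpha(23)
alpha(23) = beta(22)
beta(22) = alpha(21)
alpha(21) = beta(20)
beta(20) = alpha(19)
alpha(19) = beta(18)
beta(18) = alpha(17)
alpha(17) = beta(16)
beta(16) = alpha(15)
alpha(15) = beta(14)
beta(14) = alpha(13)
alpha(13) = beta(12)
beta(12) = alpha(11)
alpha(11) = beta(10)
beta(10) = alpha(9)
alpha(9) = beta(8)
beta(8) = alpha(7)
alpha(7) = beta(6)
beta(6) = alpha(5)
alpha(5) = beta(4)
beta(4) = alpha(3)
alpha(3) = beta(2)
beta(2) = alpha(1)
alpha(1) = beta(0)
beta(0) = 0  (base case)
Result: 0

0


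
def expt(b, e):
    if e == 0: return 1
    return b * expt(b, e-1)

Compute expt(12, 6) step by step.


expt(12, 6)
= 12 * expt(12, 5)
= 12 * 12 * expt(12, 4)
= 12 * 12 * 12 * expt(12, 3)
= 12 * 12 * 12 * 12 * expt(12, 2)
= 12 * 12 * 12 * 12 * 12 * expt(12, 1)
= 12 * 12 * 12 * 12 * 12 * 12 * expt(12, 0)
= 12 * 12 * 12 * 12 * 12 * 12 * 1
= 2985984

2985984


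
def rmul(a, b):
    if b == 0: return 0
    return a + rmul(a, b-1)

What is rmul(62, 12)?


rmul(62, 12) = 62 + rmul(62, 11)
rmul(62, 11) = 62 + rmul(62, 10)
rmul(62, 10) = 62 + rmul(62, 9)
rmul(62, 9) = 62 + rmul(62, 8)
rmul(62, 8) = 62 + rmul(62, 7)
rmul(62, 7) = 62 + rmul(62, 6)
rmul(62, 6) = 62 + rmul(62, 5)
rmul(62, 5) = 62 + rmul(62, 4)
rmul(62, 4) = 62 + rmul(62, 3)
rmul(62, 3) = 62 + rmul(62, 2)
rmul(62, 2) = 62 + rmul(62, 1)
rmul(62, 1) = 62 + rmul(62, 0)
rmul(62, 0) = 0  (base case)
Total: 62 + 62 + 62 + 62 + 62 + 62 + 62 + 62 + 62 + 62 + 62 + 62 + 0 = 744

744


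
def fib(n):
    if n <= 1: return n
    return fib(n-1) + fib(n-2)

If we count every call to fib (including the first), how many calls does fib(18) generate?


Let C(n) = total calls for fib(n)
C(0) = 1, C(1) = 1
C(2) = 1 + C(1) + C(0) = 1 + 1 + 1 = 3
C(3) = 1 + C(2) + C(1) = 1 + 3 + 1 = 5
C(4) = 1 + C(3) + C(2) = 1 + 5 + 3 = 9
C(5) = 1 + C(4) + C(3) = 1 + 9 + 5 = 15
C(6) = 1 + C(5) + C(4) = 1 + 15 + 9 = 25
C(7) = 1 + C(6) + C(5) = 1 + 25 + 15 = 41
C(8) = 1 + C(7) + C(6) = 1 + 41 + 25 = 67
C(9) = 1 + C(8) + C(7) = 1 + 67 + 41 = 109
C(10) = 1 + C(9) + C(8) = 1 + 109 + 67 = 177
C(11) = 1 + C(10) + C(9) = 1 + 177 + 109 = 287
C(12) = 1 + C(11) + C(10) = 1 + 287 + 177 = 465
C(13) = 1 + C(12) + C(11) = 1 + 465 + 287 = 753
C(14) = 1 + C(13) + C(12) = 1 + 753 + 465 = 1219
C(15) = 1 + C(14) + C(13) = 1 + 1219 + 753 = 1973
C(16) = 1 + C(15) + C(14) = 1 + 1973 + 1219 = 3193
C(17) = 1 + C(16) + C(15) = 1 + 3193 + 1973 = 5167
C(18) = 1 + C(17) + C(16) = 1 + 5167 + 3193 = 8361

8361


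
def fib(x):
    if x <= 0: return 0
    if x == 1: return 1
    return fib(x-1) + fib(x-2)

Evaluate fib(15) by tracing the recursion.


Computing fib(15) bottom-up:
fib(0) = 0
fib(1) = 1
fib(2) = fib(1) + fib(0) = 1 + 0 = 1
fib(3) = fib(2) + fib(1) = 1 + 1 = 2
fib(4) = fib(3) + fib(2) = 2 + 1 = 3
fib(5) = fib(4) + fib(3) = 3 + 2 = 5
fib(6) = fib(5) + fib(4) = 5 + 3 = 8
fib(7) = fib(6) + fib(5) = 8 + 5 = 13
fib(8) = fib(7) + fib(6) = 13 + 8 = 21
fib(9) = fib(8) + fib(7) = 21 + 13 = 34
fib(10) = fib(9) + fib(8) = 34 + 21 = 55
fib(11) = fib(10) + fib(9) = 55 + 34 = 89
fib(12) = fib(11) + fib(10) = 89 + 55 = 144
fib(13) = fib(12) + fib(11) = 144 + 89 = 233
fib(14) = fib(13) + fib(12) = 233 + 144 = 377
fib(15) = fib(14) + fib(13) = 377 + 233 = 610

610


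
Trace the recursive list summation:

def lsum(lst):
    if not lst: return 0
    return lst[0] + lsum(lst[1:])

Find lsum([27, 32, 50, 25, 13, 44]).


lsum([27, 32, 50, 25, 13, 44]) = 27 + lsum([32, 50, 25, 13, 44])
lsum([32, 50, 25, 13, 44]) = 32 + lsum([50, 25, 13, 44])
lsum([50, 25, 13, 44]) = 50 + lsum([25, 13, 44])
lsum([25, 13, 44]) = 25 + lsum([13, 44])
lsum([13, 44]) = 13 + lsum([44])
lsum([44]) = 44 + lsum([])
lsum([]) = 0  (base case)
Total: 27 + 32 + 50 + 25 + 13 + 44 + 0 = 191

191


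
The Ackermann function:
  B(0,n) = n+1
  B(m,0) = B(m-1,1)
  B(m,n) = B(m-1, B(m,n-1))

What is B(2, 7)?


B(2, 7) = B(1, B(2, 6))
  B(2, 6) = B(1, B(2, 5))
    B(2, 5) = B(1, B(2, 4))
      B(2, 4) = B(1, B(2, 3))
        B(2, 3) = B(1, B(2, 2))
          B(2, 2) = B(1, B(2, 1))
          B(2, 1) = B(1, B(2, 0))
          B(2, 0) = B(1, 1)
          B(1, 1) = B(0, B(1, 0))
          B(1, 0) = B(0, 1)
          B(0, 1) = 2
            = B(0, 2)
          B(0, 2) = 3
            = B(1, 3)
          B(1, 3) = B(0, B(1, 2))
          B(1, 2) = B(0, B(1, 1))
          B(1, 1) = B(0, B(1, 0))
          B(1, 0) = B(0, 1)
          B(0, 1) = 2
            = B(0, 2)
          B(0, 2) = 3
            = B(0, 3)
          B(0, 3) = 4
            = B(0, 4)
          B(0, 4) = 5
... (trace truncated)
Result: B(2, 7) = 17

17


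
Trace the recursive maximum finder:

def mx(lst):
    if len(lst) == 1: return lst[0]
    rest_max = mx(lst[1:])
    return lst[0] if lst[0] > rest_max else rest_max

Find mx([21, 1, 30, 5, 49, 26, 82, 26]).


mx([21, 1, 30, 5, 49, 26, 82, 26]): compare 21 with mx([1, 30, 5, 49, 26, 82, 26])
mx([1, 30, 5, 49, 26, 82, 26]): compare 1 with mx([30, 5, 49, 26, 82, 26])
mx([30, 5, 49, 26, 82, 26]): compare 30 with mx([5, 49, 26, 82, 26])
mx([5, 49, 26, 82, 26]): compare 5 with mx([49, 26, 82, 26])
mx([49, 26, 82, 26]): compare 49 with mx([26, 82, 26])
mx([26, 82, 26]): compare 26 with mx([82, 26])
mx([82, 26]): compare 82 with mx([26])
mx([26]) = 26  (base case)
Compare 82 with 26 -> 82
Compare 26 with 82 -> 82
Compare 49 with 82 -> 82
Compare 5 with 82 -> 82
Compare 30 with 82 -> 82
Compare 1 with 82 -> 82
Compare 21 with 82 -> 82

82


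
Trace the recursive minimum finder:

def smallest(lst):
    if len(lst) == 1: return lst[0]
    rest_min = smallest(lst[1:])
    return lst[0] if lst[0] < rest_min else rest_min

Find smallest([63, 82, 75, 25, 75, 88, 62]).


smallest([63, 82, 75, 25, 75, 88, 62]): compare 63 with smallest([82, 75, 25, 75, 88, 62])
smallest([82, 75, 25, 75, 88, 62]): compare 82 with smallest([75, 25, 75, 88, 62])
smallest([75, 25, 75, 88, 62]): compare 75 with smallest([25, 75, 88, 62])
smallest([25, 75, 88, 62]): compare 25 with smallest([75, 88, 62])
smallest([75, 88, 62]): compare 75 with smallest([88, 62])
smallest([88, 62]): compare 88 with smallest([62])
smallest([62]) = 62  (base case)
Compare 88 with 62 -> 62
Compare 75 with 62 -> 62
Compare 25 with 62 -> 25
Compare 75 with 25 -> 25
Compare 82 with 25 -> 25
Compare 63 with 25 -> 25

25


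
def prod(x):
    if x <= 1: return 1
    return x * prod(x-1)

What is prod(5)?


prod(5)
= 5 * prod(4)
= 5 * 4 * prod(3)
= 5 * 4 * 3 * prod(2)
= 5 * 4 * 3 * 2 * prod(1)
= 5 * 4 * 3 * 2 * 1
= 120

120


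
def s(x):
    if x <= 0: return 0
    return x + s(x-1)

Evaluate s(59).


s(59)
= 59 + 58 + 57 + 56 + 55 + 54 + 53 + 52 + 51 + 50 + 49 + 48 + 47 + 46 + 45 + 44 + 43 + 42 + 41 + 40 + 39 + 38 + 37 + 36 + 35 + 34 + 33 + 32 + 31 + 30 + 29 + 28 + 27 + 26 + 25 + 24 + 23 + 22 + 21 + 20 + 19 + 18 + 17 + 16 + 15 + 14 + 13 + 12 + 11 + 10 + 9 + 8 + 7 + 6 + 5 + 4 + 3 + 2 + 1 + s(0)
= 59 + 58 + 57 + 56 + 55 + 54 + 53 + 52 + 51 + 50 + 49 + 48 + 47 + 46 + 45 + 44 + 43 + 42 + 41 + 40 + 39 + 38 + 37 + 36 + 35 + 34 + 33 + 32 + 31 + 30 + 29 + 28 + 27 + 26 + 25 + 24 + 23 + 22 + 21 + 20 + 19 + 18 + 17 + 16 + 15 + 14 + 13 + 12 + 11 + 10 + 9 + 8 + 7 + 6 + 5 + 4 + 3 + 2 + 1 + 0
= 1770

1770


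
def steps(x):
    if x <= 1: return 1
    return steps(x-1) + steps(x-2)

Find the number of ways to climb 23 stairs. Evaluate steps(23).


Building up from base cases:
steps(0) = 1
steps(1) = 1
steps(2) = steps(1) + steps(0) = 1 + 1 = 2
steps(3) = steps(2) + steps(1) = 2 + 1 = 3
steps(4) = steps(3) + steps(2) = 3 + 2 = 5
steps(5) = steps(4) + steps(3) = 5 + 3 = 8
steps(6) = steps(5) + steps(4) = 8 + 5 = 13
steps(7) = steps(6) + steps(5) = 13 + 8 = 21
steps(8) = steps(7) + steps(6) = 21 + 13 = 34
steps(9) = steps(8) + steps(7) = 34 + 21 = 55
steps(10) = steps(9) + steps(8) = 55 + 34 = 89
steps(11) = steps(10) + steps(9) = 89 + 55 = 144
steps(12) = steps(11) + steps(10) = 144 + 89 = 233
steps(13) = steps(12) + steps(11) = 233 + 144 = 377
steps(14) = steps(13) + steps(12) = 377 + 233 = 610
steps(15) = steps(14) + steps(13) = 610 + 377 = 987
steps(16) = steps(15) + steps(14) = 987 + 610 = 1597
steps(17) = steps(16) + steps(15) = 1597 + 987 = 2584
steps(18) = steps(17) + steps(16) = 2584 + 1597 = 4181
steps(19) = steps(18) + steps(17) = 4181 + 2584 = 6765
steps(20) = steps(19) + steps(18) = 6765 + 4181 = 10946
steps(21) = steps(20) + steps(19) = 10946 + 6765 = 17711
steps(22) = steps(21) + steps(20) = 17711 + 10946 = 28657
steps(23) = steps(22) + steps(21) = 28657 + 17711 = 46368

46368


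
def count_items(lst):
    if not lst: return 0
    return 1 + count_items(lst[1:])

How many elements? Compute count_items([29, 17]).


count_items([29, 17]) = 1 + count_items([17])
count_items([17]) = 1 + count_items([])
count_items([]) = 0  (base case)
Unwinding: 1 + 1 + 0 = 2

2


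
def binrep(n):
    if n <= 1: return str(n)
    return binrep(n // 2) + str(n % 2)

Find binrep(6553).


binrep(6553) = binrep(3276) + '1'
binrep(3276) = binrep(1638) + '0'
binrep(1638) = binrep(819) + '0'
binrep(819) = binrep(409) + '1'
binrep(409) = binrep(204) + '1'
binrep(204) = binrep(102) + '0'
binrep(102) = binrep(51) + '0'
binrep(51) = binrep(25) + '1'
binrep(25) = binrep(12) + '1'
binrep(12) = binrep(6) + '0'
binrep(6) = binrep(3) + '0'
binrep(3) = binrep(1) + '1'
binrep(1) = '1'  (base case)
Concatenating: '1' + '1' + '0' + '0' + '1' + '1' + '0' + '0' + '1' + '1' + '0' + '0' + '1' = '1100110011001'

1100110011001


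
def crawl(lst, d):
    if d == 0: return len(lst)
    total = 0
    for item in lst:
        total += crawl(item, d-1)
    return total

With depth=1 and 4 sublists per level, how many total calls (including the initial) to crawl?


At depth 0 (root): 1 call
At depth 1: each of 1 parents calls crawl on 4 children = 4 calls
Total: 1 + 4 = 5

5


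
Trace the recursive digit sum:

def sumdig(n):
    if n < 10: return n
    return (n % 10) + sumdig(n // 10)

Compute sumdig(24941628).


sumdig(24941628) = 8 + sumdig(2494162)
sumdig(2494162) = 2 + sumdig(249416)
sumdig(249416) = 6 + sumdig(24941)
sumdig(24941) = 1 + sumdig(2494)
sumdig(2494) = 4 + sumdig(249)
sumdig(249) = 9 + sumdig(24)
sumdig(24) = 4 + sumdig(2)
sumdig(2) = 2  (base case)
Total: 8 + 2 + 6 + 1 + 4 + 9 + 4 + 2 = 36

36


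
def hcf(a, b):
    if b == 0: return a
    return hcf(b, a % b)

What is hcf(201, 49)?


hcf(201, 49) = hcf(49, 5)
hcf(49, 5) = hcf(5, 4)
hcf(5, 4) = hcf(4, 1)
hcf(4, 1) = hcf(1, 0)
hcf(1, 0) = 1  (base case)

1


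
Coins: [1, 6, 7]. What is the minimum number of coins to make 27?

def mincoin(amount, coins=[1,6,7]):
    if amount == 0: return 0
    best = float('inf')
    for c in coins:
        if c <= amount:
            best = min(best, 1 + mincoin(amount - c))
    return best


Building up with DP:
mincoin(0) = 0
mincoin(1) = min(1+mincoin(0)=1+0=1) = 1
mincoin(2) = min(1+mincoin(1)=1+1=2) = 2
mincoin(3) = min(1+mincoin(2)=1+2=3) = 3
mincoin(4) = min(1+mincoin(3)=1+3=4) = 4
mincoin(5) = min(1+mincoin(4)=1+4=5) = 5
mincoin(6) = min(1+mincoin(5)=1+5=6, 1+mincoin(0)=1+0=1) = 1
mincoin(7) = min(1+mincoin(6)=1+1=2, 1+mincoin(1)=1+1=2, 1+mincoin(0)=1+0=1) = 1
mincoin(8) = min(1+mincoin(7)=1+1=2, 1+mincoin(2)=1+2=3, 1+mincoin(1)=1+1=2) = 2
mincoin(9) = min(1+mincoin(8)=1+2=3, 1+mincoin(3)=1+3=4, 1+mincoin(2)=1+2=3) = 3
mincoin(10) = min(1+mincoin(9)=1+3=4, 1+mincoin(4)=1+4=5, 1+mincoin(3)=1+3=4) = 4
mincoin(11) = min(1+mincoin(10)=1+4=5, 1+mincoin(5)=1+5=6, 1+mincoin(4)=1+4=5) = 5
mincoin(12) = min(1+mincoin(11)=1+5=6, 1+mincoin(6)=1+1=2, 1+mincoin(5)=1+5=6) = 2
mincoin(13) = min(1+mincoin(12)=1+2=3, 1+mincoin(7)=1+1=2, 1+mincoin(6)=1+1=2) = 2
mincoin(14) = min(1+mincoin(13)=1+2=3, 1+mincoin(8)=1+2=3, 1+mincoin(7)=1+1=2) = 2
mincoin(15) = min(1+mincoin(14)=1+2=3, 1+mincoin(9)=1+3=4, 1+mincoin(8)=1+2=3) = 3
mincoin(16) = min(1+mincoin(15)=1+3=4, 1+mincoin(10)=1+4=5, 1+mincoin(9)=1+3=4) = 4
mincoin(17) = min(1+mincoin(16)=1+4=5, 1+mincoin(11)=1+5=6, 1+mincoin(10)=1+4=5) = 5
mincoin(18) = min(1+mincoin(17)=1+5=6, 1+mincoin(12)=1+2=3, 1+mincoin(11)=1+5=6) = 3
mincoin(19) = min(1+mincoin(18)=1+3=4, 1+mincoin(13)=1+2=3, 1+mincoin(12)=1+2=3) = 3
mincoin(20) = min(1+mincoin(19)=1+3=4, 1+mincoin(14)=1+2=3, 1+mincoin(13)=1+2=3) = 3
mincoin(21) = min(1+mincoin(20)=1+3=4, 1+mincoin(15)=1+3=4, 1+mincoin(14)=1+2=3) = 3
mincoin(22) = min(1+mincoin(21)=1+3=4, 1+mincoin(16)=1+4=5, 1+mincoin(15)=1+3=4) = 4
mincoin(23) = min(1+mincoin(22)=1+4=5, 1+mincoin(17)=1+5=6, 1+mincoin(16)=1+4=5) = 5
mincoin(24) = min(1+mincoin(23)=1+5=6, 1+mincoin(18)=1+3=4, 1+mincoin(17)=1+5=6) = 4
mincoin(25) = min(1+mincoin(24)=1+4=5, 1+mincoin(19)=1+3=4, 1+mincoin(18)=1+3=4) = 4
mincoin(26) = min(1+mincoin(25)=1+4=5, 1+mincoin(20)=1+3=4, 1+mincoin(19)=1+3=4) = 4
mincoin(27) = min(1+mincoin(26)=1+4=5, 1+mincoin(21)=1+3=4, 1+mincoin(20)=1+3=4) = 4

4


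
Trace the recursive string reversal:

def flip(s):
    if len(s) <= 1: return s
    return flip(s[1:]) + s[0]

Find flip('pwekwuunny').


flip('pwekwuunny') = flip('wekwuunny') + 'p'
flip('wekwuunny') = flip('ekwuunny') + 'w'
flip('ekwuunny') = flip('kwuunny') + 'e'
flip('kwuunny') = flip('wuunny') + 'k'
flip('wuunny') = flip('uunny') + 'w'
flip('uunny') = flip('unny') + 'u'
flip('unny') = flip('nny') + 'u'
flip('nny') = flip('ny') + 'n'
flip('ny') = flip('y') + 'n'
flip('y') = 'y'  (base case)
Concatenating: 'y' + 'n' + 'n' + 'u' + 'u' + 'w' + 'k' + 'e' + 'w' + 'p' = 'ynnuuwkewp'

ynnuuwkewp


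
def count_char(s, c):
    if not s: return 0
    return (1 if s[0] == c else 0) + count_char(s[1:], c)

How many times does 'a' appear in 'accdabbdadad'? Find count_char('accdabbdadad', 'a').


s[0]='a' == 'a' -> 1
s[0]='c' != 'a' -> 0
s[0]='c' != 'a' -> 0
s[0]='d' != 'a' -> 0
s[0]='a' == 'a' -> 1
s[0]='b' != 'a' -> 0
s[0]='b' != 'a' -> 0
s[0]='d' != 'a' -> 0
s[0]='a' == 'a' -> 1
s[0]='d' != 'a' -> 0
s[0]='a' == 'a' -> 1
s[0]='d' != 'a' -> 0
Sum: 1 + 0 + 0 + 0 + 1 + 0 + 0 + 0 + 1 + 0 + 1 + 0 = 4

4


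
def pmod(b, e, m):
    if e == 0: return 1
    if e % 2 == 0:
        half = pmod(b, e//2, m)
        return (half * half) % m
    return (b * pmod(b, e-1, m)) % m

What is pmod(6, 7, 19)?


pmod(6, 7, 19): e is odd, compute pmod(6, 6, 19)
  pmod(6, 6, 19): e is even, compute pmod(6, 3, 19)
    pmod(6, 3, 19): e is odd, compute pmod(6, 2, 19)
      pmod(6, 2, 19): e is even, compute pmod(6, 1, 19)
        pmod(6, 1, 19): e is odd, compute pmod(6, 0, 19)
          pmod(6, 0, 19) = 1
        (6 * 1) % 19 = 6
      half=6, (6*6) % 19 = 17
    (6 * 17) % 19 = 7
  half=7, (7*7) % 19 = 11
(6 * 11) % 19 = 9

9


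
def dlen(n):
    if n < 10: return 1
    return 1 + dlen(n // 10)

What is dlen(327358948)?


dlen(327358948) = 1 + dlen(32735894)
dlen(32735894) = 1 + dlen(3273589)
dlen(3273589) = 1 + dlen(327358)
dlen(327358) = 1 + dlen(32735)
dlen(32735) = 1 + dlen(3273)
dlen(3273) = 1 + dlen(327)
dlen(327) = 1 + dlen(32)
dlen(32) = 1 + dlen(3)
dlen(3) = 1  (base case: 3 < 10)
Unwinding: 1 + 1 + 1 + 1 + 1 + 1 + 1 + 1 + 1 = 9

9


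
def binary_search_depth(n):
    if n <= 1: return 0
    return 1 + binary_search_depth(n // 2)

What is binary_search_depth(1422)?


1422 / 2 = 711
711 / 2 = 355
355 / 2 = 177
177 / 2 = 88
88 / 2 = 44
44 / 2 = 22
22 / 2 = 11
11 / 2 = 5
5 / 2 = 2
2 / 2 = 1
Reached 1 after 10 halvings

10


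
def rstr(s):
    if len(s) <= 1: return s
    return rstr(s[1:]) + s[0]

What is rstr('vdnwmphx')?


rstr('vdnwmphx') = rstr('dnwmphx') + 'v'
rstr('dnwmphx') = rstr('nwmphx') + 'd'
rstr('nwmphx') = rstr('wmphx') + 'n'
rstr('wmphx') = rstr('mphx') + 'w'
rstr('mphx') = rstr('phx') + 'm'
rstr('phx') = rstr('hx') + 'p'
rstr('hx') = rstr('x') + 'h'
rstr('x') = 'x'  (base case)
Concatenating: 'x' + 'h' + 'p' + 'm' + 'w' + 'n' + 'd' + 'v' = 'xhpmwndv'

xhpmwndv


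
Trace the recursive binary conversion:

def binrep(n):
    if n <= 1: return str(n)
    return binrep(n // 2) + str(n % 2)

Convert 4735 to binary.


binrep(4735) = binrep(2367) + '1'
binrep(2367) = binrep(1183) + '1'
binrep(1183) = binrep(591) + '1'
binrep(591) = binrep(295) + '1'
binrep(295) = binrep(147) + '1'
binrep(147) = binrep(73) + '1'
binrep(73) = binrep(36) + '1'
binrep(36) = binrep(18) + '0'
binrep(18) = binrep(9) + '0'
binrep(9) = binrep(4) + '1'
binrep(4) = binrep(2) + '0'
binrep(2) = binrep(1) + '0'
binrep(1) = '1'  (base case)
Concatenating: '1' + '0' + '0' + '1' + '0' + '0' + '1' + '1' + '1' + '1' + '1' + '1' + '1' = '1001001111111'

1001001111111


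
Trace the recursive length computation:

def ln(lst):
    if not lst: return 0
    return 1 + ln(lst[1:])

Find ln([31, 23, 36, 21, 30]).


ln([31, 23, 36, 21, 30]) = 1 + ln([23, 36, 21, 30])
ln([23, 36, 21, 30]) = 1 + ln([36, 21, 30])
ln([36, 21, 30]) = 1 + ln([21, 30])
ln([21, 30]) = 1 + ln([30])
ln([30]) = 1 + ln([])
ln([]) = 0  (base case)
Unwinding: 1 + 1 + 1 + 1 + 1 + 0 = 5

5


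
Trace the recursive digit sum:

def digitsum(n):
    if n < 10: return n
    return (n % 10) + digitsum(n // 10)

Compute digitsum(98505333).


digitsum(98505333) = 3 + digitsum(9850533)
digitsum(9850533) = 3 + digitsum(985053)
digitsum(985053) = 3 + digitsum(98505)
digitsum(98505) = 5 + digitsum(9850)
digitsum(9850) = 0 + digitsum(985)
digitsum(985) = 5 + digitsum(98)
digitsum(98) = 8 + digitsum(9)
digitsum(9) = 9  (base case)
Total: 3 + 3 + 3 + 5 + 0 + 5 + 8 + 9 = 36

36


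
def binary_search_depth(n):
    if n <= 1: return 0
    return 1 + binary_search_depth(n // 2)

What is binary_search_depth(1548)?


1548 / 2 = 774
774 / 2 = 387
387 / 2 = 193
193 / 2 = 96
96 / 2 = 48
48 / 2 = 24
24 / 2 = 12
12 / 2 = 6
6 / 2 = 3
3 / 2 = 1
Reached 1 after 10 halvings

10


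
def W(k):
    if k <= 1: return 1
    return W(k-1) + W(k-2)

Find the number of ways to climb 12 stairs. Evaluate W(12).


Building up from base cases:
W(0) = 1
W(1) = 1
W(2) = W(1) + W(0) = 1 + 1 = 2
W(3) = W(2) + W(1) = 2 + 1 = 3
W(4) = W(3) + W(2) = 3 + 2 = 5
W(5) = W(4) + W(3) = 5 + 3 = 8
W(6) = W(5) + W(4) = 8 + 5 = 13
W(7) = W(6) + W(5) = 13 + 8 = 21
W(8) = W(7) + W(6) = 21 + 13 = 34
W(9) = W(8) + W(7) = 34 + 21 = 55
W(10) = W(9) + W(8) = 55 + 34 = 89
W(11) = W(10) + W(9) = 89 + 55 = 144
W(12) = W(11) + W(10) = 144 + 89 = 233

233


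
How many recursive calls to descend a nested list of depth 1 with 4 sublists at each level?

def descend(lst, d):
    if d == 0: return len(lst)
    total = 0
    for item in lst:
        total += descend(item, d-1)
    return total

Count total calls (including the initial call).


At depth 0 (root): 1 call
At depth 1: each of 1 parents calls descend on 4 children = 4 calls
Total: 1 + 4 = 5

5


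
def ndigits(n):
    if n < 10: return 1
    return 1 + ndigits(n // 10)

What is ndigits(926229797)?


ndigits(926229797) = 1 + ndigits(92622979)
ndigits(92622979) = 1 + ndigits(9262297)
ndigits(9262297) = 1 + ndigits(926229)
ndigits(926229) = 1 + ndigits(92622)
ndigits(92622) = 1 + ndigits(9262)
ndigits(9262) = 1 + ndigits(926)
ndigits(926) = 1 + ndigits(92)
ndigits(92) = 1 + ndigits(9)
ndigits(9) = 1  (base case: 9 < 10)
Unwinding: 1 + 1 + 1 + 1 + 1 + 1 + 1 + 1 + 1 = 9

9


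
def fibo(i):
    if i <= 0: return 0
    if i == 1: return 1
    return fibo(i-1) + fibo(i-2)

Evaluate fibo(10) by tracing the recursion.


Computing fibo(10) bottom-up:
fibo(0) = 0
fibo(1) = 1
fibo(2) = fibo(1) + fibo(0) = 1 + 0 = 1
fibo(3) = fibo(2) + fibo(1) = 1 + 1 = 2
fibo(4) = fibo(3) + fibo(2) = 2 + 1 = 3
fibo(5) = fibo(4) + fibo(3) = 3 + 2 = 5
fibo(6) = fibo(5) + fibo(4) = 5 + 3 = 8
fibo(7) = fibo(6) + fibo(5) = 8 + 5 = 13
fibo(8) = fibo(7) + fibo(6) = 13 + 8 = 21
fibo(9) = fibo(8) + fibo(7) = 21 + 13 = 34
fibo(10) = fibo(9) + fibo(8) = 34 + 21 = 55

55


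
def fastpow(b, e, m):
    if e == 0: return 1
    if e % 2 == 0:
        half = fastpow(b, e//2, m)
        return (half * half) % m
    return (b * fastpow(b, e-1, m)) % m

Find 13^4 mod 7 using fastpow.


fastpow(13, 4, 7): e is even, compute fastpow(13, 2, 7)
  fastpow(13, 2, 7): e is even, compute fastpow(13, 1, 7)
    fastpow(13, 1, 7): e is odd, compute fastpow(13, 0, 7)
      fastpow(13, 0, 7) = 1
    (13 * 1) % 7 = 6
  half=6, (6*6) % 7 = 1
half=1, (1*1) % 7 = 1

1


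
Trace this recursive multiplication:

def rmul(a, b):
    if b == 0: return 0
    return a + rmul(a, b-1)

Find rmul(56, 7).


rmul(56, 7) = 56 + rmul(56, 6)
rmul(56, 6) = 56 + rmul(56, 5)
rmul(56, 5) = 56 + rmul(56, 4)
rmul(56, 4) = 56 + rmul(56, 3)
rmul(56, 3) = 56 + rmul(56, 2)
rmul(56, 2) = 56 + rmul(56, 1)
rmul(56, 1) = 56 + rmul(56, 0)
rmul(56, 0) = 0  (base case)
Total: 56 + 56 + 56 + 56 + 56 + 56 + 56 + 0 = 392

392


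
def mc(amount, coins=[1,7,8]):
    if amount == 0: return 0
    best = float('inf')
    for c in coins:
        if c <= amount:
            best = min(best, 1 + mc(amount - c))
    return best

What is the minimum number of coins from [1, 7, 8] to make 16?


Building up with DP:
mc(0) = 0
mc(1) = min(1+mc(0)=1+0=1) = 1
mc(2) = min(1+mc(1)=1+1=2) = 2
mc(3) = min(1+mc(2)=1+2=3) = 3
mc(4) = min(1+mc(3)=1+3=4) = 4
mc(5) = min(1+mc(4)=1+4=5) = 5
mc(6) = min(1+mc(5)=1+5=6) = 6
mc(7) = min(1+mc(6)=1+6=7, 1+mc(0)=1+0=1) = 1
mc(8) = min(1+mc(7)=1+1=2, 1+mc(1)=1+1=2, 1+mc(0)=1+0=1) = 1
mc(9) = min(1+mc(8)=1+1=2, 1+mc(2)=1+2=3, 1+mc(1)=1+1=2) = 2
mc(10) = min(1+mc(9)=1+2=3, 1+mc(3)=1+3=4, 1+mc(2)=1+2=3) = 3
mc(11) = min(1+mc(10)=1+3=4, 1+mc(4)=1+4=5, 1+mc(3)=1+3=4) = 4
mc(12) = min(1+mc(11)=1+4=5, 1+mc(5)=1+5=6, 1+mc(4)=1+4=5) = 5
mc(13) = min(1+mc(12)=1+5=6, 1+mc(6)=1+6=7, 1+mc(5)=1+5=6) = 6
mc(14) = min(1+mc(13)=1+6=7, 1+mc(7)=1+1=2, 1+mc(6)=1+6=7) = 2
mc(15) = min(1+mc(14)=1+2=3, 1+mc(8)=1+1=2, 1+mc(7)=1+1=2) = 2
mc(16) = min(1+mc(15)=1+2=3, 1+mc(9)=1+2=3, 1+mc(8)=1+1=2) = 2

2


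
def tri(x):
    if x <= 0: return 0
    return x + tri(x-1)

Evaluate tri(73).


tri(73)
= 73 + 72 + 71 + 70 + 69 + 68 + 67 + 66 + 65 + 64 + 63 + 62 + 61 + 60 + 59 + 58 + 57 + 56 + 55 + 54 + 53 + 52 + 51 + 50 + 49 + 48 + 47 + 46 + 45 + 44 + 43 + 42 + 41 + 40 + 39 + 38 + 37 + 36 + 35 + 34 + 33 + 32 + 31 + 30 + 29 + 28 + 27 + 26 + 25 + 24 + 23 + 22 + 21 + 20 + 19 + 18 + 17 + 16 + 15 + 14 + 13 + 12 + 11 + 10 + 9 + 8 + 7 + 6 + 5 + 4 + 3 + 2 + 1 + tri(0)
= 73 + 72 + 71 + 70 + 69 + 68 + 67 + 66 + 65 + 64 + 63 + 62 + 61 + 60 + 59 + 58 + 57 + 56 + 55 + 54 + 53 + 52 + 51 + 50 + 49 + 48 + 47 + 46 + 45 + 44 + 43 + 42 + 41 + 40 + 39 + 38 + 37 + 36 + 35 + 34 + 33 + 32 + 31 + 30 + 29 + 28 + 27 + 26 + 25 + 24 + 23 + 22 + 21 + 20 + 19 + 18 + 17 + 16 + 15 + 14 + 13 + 12 + 11 + 10 + 9 + 8 + 7 + 6 + 5 + 4 + 3 + 2 + 1 + 0
= 2701

2701


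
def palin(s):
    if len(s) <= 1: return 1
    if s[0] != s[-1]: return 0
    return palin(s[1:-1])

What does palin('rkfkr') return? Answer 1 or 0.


palin('rkfkr'): s[0]='r' == s[-1]='r' -> check palin('kfk')
palin('kfk'): s[0]='k' == s[-1]='k' -> check palin('f')
palin('f'): len <= 1 -> return 1  (base case)
Result: 1 (palindrome)

1


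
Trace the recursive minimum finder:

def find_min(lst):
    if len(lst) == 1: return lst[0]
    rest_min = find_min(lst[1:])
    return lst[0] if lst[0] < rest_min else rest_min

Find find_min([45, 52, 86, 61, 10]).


find_min([45, 52, 86, 61, 10]): compare 45 with find_min([52, 86, 61, 10])
find_min([52, 86, 61, 10]): compare 52 with find_min([86, 61, 10])
find_min([86, 61, 10]): compare 86 with find_min([61, 10])
find_min([61, 10]): compare 61 with find_min([10])
find_min([10]) = 10  (base case)
Compare 61 with 10 -> 10
Compare 86 with 10 -> 10
Compare 52 with 10 -> 10
Compare 45 with 10 -> 10

10


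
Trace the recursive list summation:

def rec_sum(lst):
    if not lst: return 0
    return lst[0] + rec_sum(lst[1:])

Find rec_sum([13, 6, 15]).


rec_sum([13, 6, 15]) = 13 + rec_sum([6, 15])
rec_sum([6, 15]) = 6 + rec_sum([15])
rec_sum([15]) = 15 + rec_sum([])
rec_sum([]) = 0  (base case)
Total: 13 + 6 + 15 + 0 = 34

34


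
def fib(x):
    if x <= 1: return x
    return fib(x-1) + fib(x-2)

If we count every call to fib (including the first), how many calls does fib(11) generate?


Let C(n) = total calls for fib(n)
C(0) = 1, C(1) = 1
C(2) = 1 + C(1) + C(0) = 1 + 1 + 1 = 3
C(3) = 1 + C(2) + C(1) = 1 + 3 + 1 = 5
C(4) = 1 + C(3) + C(2) = 1 + 5 + 3 = 9
C(5) = 1 + C(4) + C(3) = 1 + 9 + 5 = 15
C(6) = 1 + C(5) + C(4) = 1 + 15 + 9 = 25
C(7) = 1 + C(6) + C(5) = 1 + 25 + 15 = 41
C(8) = 1 + C(7) + C(6) = 1 + 41 + 25 = 67
C(9) = 1 + C(8) + C(7) = 1 + 67 + 41 = 109
C(10) = 1 + C(9) + C(8) = 1 + 109 + 67 = 177
C(11) = 1 + C(10) + C(9) = 1 + 177 + 109 = 287

287


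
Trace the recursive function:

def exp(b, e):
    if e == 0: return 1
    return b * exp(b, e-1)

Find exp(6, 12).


exp(6, 12)
= 6 * exp(6, 11)
= 6 * 6 * exp(6, 10)
= 6 * 6 * 6 * exp(6, 9)
= 6 * 6 * 6 * 6 * exp(6, 8)
= 6 * 6 * 6 * 6 * 6 * exp(6, 7)
= 6 * 6 * 6 * 6 * 6 * 6 * exp(6, 6)
= 6 * 6 * 6 * 6 * 6 * 6 * 6 * exp(6, 5)
= 6 * 6 * 6 * 6 * 6 * 6 * 6 * 6 * exp(6, 4)
= 6 * 6 * 6 * 6 * 6 * 6 * 6 * 6 * 6 * exp(6, 3)
= 6 * 6 * 6 * 6 * 6 * 6 * 6 * 6 * 6 * 6 * exp(6, 2)
= 6 * 6 * 6 * 6 * 6 * 6 * 6 * 6 * 6 * 6 * 6 * exp(6, 1)
= 6 * 6 * 6 * 6 * 6 * 6 * 6 * 6 * 6 * 6 * 6 * 6 * exp(6, 0)
= 6 * 6 * 6 * 6 * 6 * 6 * 6 * 6 * 6 * 6 * 6 * 6 * 1
= 2176782336

2176782336


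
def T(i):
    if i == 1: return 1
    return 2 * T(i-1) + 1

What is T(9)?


T(9) = 2 * T(8) + 1
T(8) = 2 * T(7) + 1
T(7) = 2 * T(6) + 1
T(6) = 2 * T(5) + 1
T(5) = 2 * T(4) + 1
T(4) = 2 * T(3) + 1
T(3) = 2 * T(2) + 1
T(2) = 2 * T(1) + 1
T(1) = 1  (base case)
T(2) = 2 * 1 + 1 = 3
T(3) = 2 * 3 + 1 = 7
T(4) = 2 * 7 + 1 = 15
T(5) = 2 * 15 + 1 = 31
T(6) = 2 * 31 + 1 = 63
T(7) = 2 * 63 + 1 = 127
T(8) = 2 * 127 + 1 = 255
T(9) = 2 * 255 + 1 = 511

511


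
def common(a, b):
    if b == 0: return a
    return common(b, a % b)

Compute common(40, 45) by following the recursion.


common(40, 45) = common(45, 40)
common(45, 40) = common(40, 5)
common(40, 5) = common(5, 0)
common(5, 0) = 5  (base case)

5


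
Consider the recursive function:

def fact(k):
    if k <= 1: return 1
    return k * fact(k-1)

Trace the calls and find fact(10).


fact(10)
= 10 * fact(9)
= 10 * 9 * fact(8)
= 10 * 9 * 8 * fact(7)
= 10 * 9 * 8 * 7 * fact(6)
= 10 * 9 * 8 * 7 * 6 * fact(5)
= 10 * 9 * 8 * 7 * 6 * 5 * fact(4)
= 10 * 9 * 8 * 7 * 6 * 5 * 4 * fact(3)
= 10 * 9 * 8 * 7 * 6 * 5 * 4 * 3 * fact(2)
= 10 * 9 * 8 * 7 * 6 * 5 * 4 * 3 * 2 * fact(1)
= 10 * 9 * 8 * 7 * 6 * 5 * 4 * 3 * 2 * 1
= 3628800

3628800


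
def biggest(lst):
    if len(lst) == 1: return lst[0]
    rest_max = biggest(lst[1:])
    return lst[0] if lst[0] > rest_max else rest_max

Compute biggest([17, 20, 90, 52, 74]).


biggest([17, 20, 90, 52, 74]): compare 17 with biggest([20, 90, 52, 74])
biggest([20, 90, 52, 74]): compare 20 with biggest([90, 52, 74])
biggest([90, 52, 74]): compare 90 with biggest([52, 74])
biggest([52, 74]): compare 52 with biggest([74])
biggest([74]) = 74  (base case)
Compare 52 with 74 -> 74
Compare 90 with 74 -> 90
Compare 20 with 90 -> 90
Compare 17 with 90 -> 90

90


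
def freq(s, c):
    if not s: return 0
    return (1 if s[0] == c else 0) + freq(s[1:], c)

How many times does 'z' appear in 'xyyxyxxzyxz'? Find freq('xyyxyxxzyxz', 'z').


s[0]='x' != 'z' -> 0
s[0]='y' != 'z' -> 0
s[0]='y' != 'z' -> 0
s[0]='x' != 'z' -> 0
s[0]='y' != 'z' -> 0
s[0]='x' != 'z' -> 0
s[0]='x' != 'z' -> 0
s[0]='z' == 'z' -> 1
s[0]='y' != 'z' -> 0
s[0]='x' != 'z' -> 0
s[0]='z' == 'z' -> 1
Sum: 0 + 0 + 0 + 0 + 0 + 0 + 0 + 1 + 0 + 0 + 1 = 2

2


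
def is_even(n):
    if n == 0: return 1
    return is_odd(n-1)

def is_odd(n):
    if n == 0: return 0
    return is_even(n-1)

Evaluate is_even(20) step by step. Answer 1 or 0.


is_even(20) = is_odd(19)
is_odd(19) = is_even(18)
is_even(18) = is_odd(17)
is_odd(17) = is_even(16)
is_even(16) = is_odd(15)
is_odd(15) = is_even(14)
is_even(14) = is_odd(13)
is_odd(13) = is_even(12)
is_even(12) = is_odd(11)
is_odd(11) = is_even(10)
is_even(10) = is_odd(9)
is_odd(9) = is_even(8)
is_even(8) = is_odd(7)
is_odd(7) = is_even(6)
is_even(6) = is_odd(5)
is_odd(5) = is_even(4)
is_even(4) = is_odd(3)
is_odd(3) = is_even(2)
is_even(2) = is_odd(1)
is_odd(1) = is_even(0)
is_even(0) = 1  (base case)
Result: 1

1


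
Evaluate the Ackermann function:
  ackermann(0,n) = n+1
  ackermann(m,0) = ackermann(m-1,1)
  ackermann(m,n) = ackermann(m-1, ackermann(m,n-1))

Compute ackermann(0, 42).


ackermann(0, 42) = 43
Result: ackermann(0, 42) = 43

43


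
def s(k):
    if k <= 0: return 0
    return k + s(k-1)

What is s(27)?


s(27)
= 27 + 26 + 25 + 24 + 23 + 22 + 21 + 20 + 19 + 18 + 17 + 16 + 15 + 14 + 13 + 12 + 11 + 10 + 9 + 8 + 7 + 6 + 5 + 4 + 3 + 2 + 1 + s(0)
= 27 + 26 + 25 + 24 + 23 + 22 + 21 + 20 + 19 + 18 + 17 + 16 + 15 + 14 + 13 + 12 + 11 + 10 + 9 + 8 + 7 + 6 + 5 + 4 + 3 + 2 + 1 + 0
= 378

378


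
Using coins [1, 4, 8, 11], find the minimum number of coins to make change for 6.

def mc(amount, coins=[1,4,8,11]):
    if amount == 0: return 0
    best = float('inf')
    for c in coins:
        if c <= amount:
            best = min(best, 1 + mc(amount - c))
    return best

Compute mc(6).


Building up with DP:
mc(0) = 0
mc(1) = min(1+mc(0)=1+0=1) = 1
mc(2) = min(1+mc(1)=1+1=2) = 2
mc(3) = min(1+mc(2)=1+2=3) = 3
mc(4) = min(1+mc(3)=1+3=4, 1+mc(0)=1+0=1) = 1
mc(5) = min(1+mc(4)=1+1=2, 1+mc(1)=1+1=2) = 2
mc(6) = min(1+mc(5)=1+2=3, 1+mc(2)=1+2=3) = 3

3


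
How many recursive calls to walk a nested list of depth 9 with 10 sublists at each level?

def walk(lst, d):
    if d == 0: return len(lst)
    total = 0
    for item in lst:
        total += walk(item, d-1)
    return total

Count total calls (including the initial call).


At depth 0 (root): 1 call
At depth 1: each of 1 parents calls walk on 10 children = 10 calls
At depth 2: each of 10 parents calls walk on 10 children = 100 calls
At depth 3: each of 100 parents calls walk on 10 children = 1000 calls
At depth 4: each of 1000 parents calls walk on 10 children = 10000 calls
At depth 5: each of 10000 parents calls walk on 10 children = 100000 calls
At depth 6: each of 100000 parents calls walk on 10 children = 1000000 calls
At depth 7: each of 1000000 parents calls walk on 10 children = 10000000 calls
At depth 8: each of 10000000 parents calls walk on 10 children = 100000000 calls
At depth 9: each of 100000000 parents calls walk on 10 children = 1000000000 calls
Total: 1 + 10 + 100 + 1000 + 10000 + 100000 + 1000000 + 10000000 + 100000000 + 1000000000 = 1111111111

1111111111


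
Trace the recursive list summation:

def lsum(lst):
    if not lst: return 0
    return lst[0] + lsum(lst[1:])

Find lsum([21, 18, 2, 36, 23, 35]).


lsum([21, 18, 2, 36, 23, 35]) = 21 + lsum([18, 2, 36, 23, 35])
lsum([18, 2, 36, 23, 35]) = 18 + lsum([2, 36, 23, 35])
lsum([2, 36, 23, 35]) = 2 + lsum([36, 23, 35])
lsum([36, 23, 35]) = 36 + lsum([23, 35])
lsum([23, 35]) = 23 + lsum([35])
lsum([35]) = 35 + lsum([])
lsum([]) = 0  (base case)
Total: 21 + 18 + 2 + 36 + 23 + 35 + 0 = 135

135


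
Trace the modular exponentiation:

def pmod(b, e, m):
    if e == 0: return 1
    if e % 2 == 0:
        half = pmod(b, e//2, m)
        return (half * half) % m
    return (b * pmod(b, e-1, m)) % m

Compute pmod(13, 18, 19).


pmod(13, 18, 19): e is even, compute pmod(13, 9, 19)
  pmod(13, 9, 19): e is odd, compute pmod(13, 8, 19)
    pmod(13, 8, 19): e is even, compute pmod(13, 4, 19)
      pmod(13, 4, 19): e is even, compute pmod(13, 2, 19)
        pmod(13, 2, 19): e is even, compute pmod(13, 1, 19)
          pmod(13, 1, 19): e is odd, compute pmod(13, 0, 19)
          pmod(13, 0, 19) = 1
          (13 * 1) % 19 = 13
        half=13, (13*13) % 19 = 17
      half=17, (17*17) % 19 = 4
    half=4, (4*4) % 19 = 16
  (13 * 16) % 19 = 18
half=18, (18*18) % 19 = 1

1


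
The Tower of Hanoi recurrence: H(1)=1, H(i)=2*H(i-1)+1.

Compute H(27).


H(27) = 2 * H(26) + 1
H(26) = 2 * H(25) + 1
H(25) = 2 * H(24) + 1
H(24) = 2 * H(23) + 1
H(23) = 2 * H(22) + 1
H(22) = 2 * H(21) + 1
H(21) = 2 * H(20) + 1
H(20) = 2 * H(19) + 1
H(19) = 2 * H(18) + 1
H(18) = 2 * H(17) + 1
H(17) = 2 * H(16) + 1
H(16) = 2 * H(15) + 1
H(15) = 2 * H(14) + 1
H(14) = 2 * H(13) + 1
H(13) = 2 * H(12) + 1
H(12) = 2 * H(11) + 1
H(11) = 2 * H(10) + 1
H(10) = 2 * H(9) + 1
H(9) = 2 * H(8) + 1
H(8) = 2 * H(7) + 1
H(7) = 2 * H(6) + 1
H(6) = 2 * H(5) + 1
H(5) = 2 * H(4) + 1
H(4) = 2 * H(3) + 1
H(3) = 2 * H(2) + 1
H(2) = 2 * H(1) + 1
H(1) = 1  (base case)
H(2) = 2 * 1 + 1 = 3
H(3) = 2 * 3 + 1 = 7
H(4) = 2 * 7 + 1 = 15
H(5) = 2 * 15 + 1 = 31
H(6) = 2 * 31 + 1 = 63
H(7) = 2 * 63 + 1 = 127
H(8) = 2 * 127 + 1 = 255
H(9) = 2 * 255 + 1 = 511
H(10) = 2 * 511 + 1 = 1023
H(11) = 2 * 1023 + 1 = 2047
H(12) = 2 * 2047 + 1 = 4095
H(13) = 2 * 4095 + 1 = 8191
H(14) = 2 * 8191 + 1 = 16383
H(15) = 2 * 16383 + 1 = 32767
H(16) = 2 * 32767 + 1 = 65535
H(17) = 2 * 65535 + 1 = 131071
H(18) = 2 * 131071 + 1 = 262143
H(19) = 2 * 262143 + 1 = 524287
H(20) = 2 * 524287 + 1 = 1048575
H(21) = 2 * 1048575 + 1 = 2097151
H(22) = 2 * 2097151 + 1 = 4194303
H(23) = 2 * 4194303 + 1 = 8388607
H(24) = 2 * 8388607 + 1 = 16777215
H(25) = 2 * 16777215 + 1 = 33554431
H(26) = 2 * 33554431 + 1 = 67108863
H(27) = 2 * 67108863 + 1 = 134217727

134217727
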